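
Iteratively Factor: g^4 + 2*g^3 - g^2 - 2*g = (g + 2)*(g^3 - g) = g*(g + 2)*(g^2 - 1) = g*(g + 1)*(g + 2)*(g - 1)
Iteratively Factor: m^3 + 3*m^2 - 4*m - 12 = (m + 3)*(m^2 - 4) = (m - 2)*(m + 3)*(m + 2)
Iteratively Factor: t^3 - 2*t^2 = (t)*(t^2 - 2*t) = t*(t - 2)*(t)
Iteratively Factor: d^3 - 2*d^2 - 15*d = (d + 3)*(d^2 - 5*d) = (d - 5)*(d + 3)*(d)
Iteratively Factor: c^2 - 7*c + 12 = (c - 3)*(c - 4)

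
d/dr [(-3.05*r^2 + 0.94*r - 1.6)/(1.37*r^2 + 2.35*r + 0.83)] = (-8.4553*r^2 - 0.678999999999999*r + 4.5402)/(1.8769*r^4 + 6.439*r^3 + 7.7967*r^2 + 3.901*r + 0.6889)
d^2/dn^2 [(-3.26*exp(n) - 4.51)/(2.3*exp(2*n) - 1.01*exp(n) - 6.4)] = (-17.2454*exp(4*n) - 103.00458*exp(3*n) - 256.49301*exp(2*n) - 249.076811*exp(n) - 104.37696)*exp(n)/(12.167*exp(6*n) - 16.0287*exp(5*n) - 94.52931*exp(4*n) + 88.172899*exp(3*n) + 263.03808*exp(2*n) - 124.1088*exp(n) - 262.144)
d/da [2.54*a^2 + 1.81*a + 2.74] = 5.08*a + 1.81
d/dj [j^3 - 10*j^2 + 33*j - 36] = 3*j^2 - 20*j + 33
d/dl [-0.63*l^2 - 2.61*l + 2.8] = -1.26*l - 2.61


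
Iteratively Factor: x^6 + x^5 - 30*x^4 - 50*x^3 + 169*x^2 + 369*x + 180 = (x + 3)*(x^5 - 2*x^4 - 24*x^3 + 22*x^2 + 103*x + 60) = (x + 1)*(x + 3)*(x^4 - 3*x^3 - 21*x^2 + 43*x + 60) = (x - 3)*(x + 1)*(x + 3)*(x^3 - 21*x - 20) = (x - 3)*(x + 1)^2*(x + 3)*(x^2 - x - 20) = (x - 3)*(x + 1)^2*(x + 3)*(x + 4)*(x - 5)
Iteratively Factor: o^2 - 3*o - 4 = (o + 1)*(o - 4)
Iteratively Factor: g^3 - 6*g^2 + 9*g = (g)*(g^2 - 6*g + 9) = g*(g - 3)*(g - 3)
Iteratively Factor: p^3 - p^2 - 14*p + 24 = (p - 2)*(p^2 + p - 12) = (p - 3)*(p - 2)*(p + 4)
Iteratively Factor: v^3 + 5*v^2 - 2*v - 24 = (v - 2)*(v^2 + 7*v + 12) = (v - 2)*(v + 4)*(v + 3)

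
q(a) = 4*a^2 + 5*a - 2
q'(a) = 8*a + 5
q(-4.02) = 42.54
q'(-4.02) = -27.16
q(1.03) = 7.39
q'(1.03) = 13.24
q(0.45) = 1.06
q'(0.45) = 8.60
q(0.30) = -0.14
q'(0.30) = 7.40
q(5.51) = 146.99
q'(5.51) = 49.08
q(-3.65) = 33.04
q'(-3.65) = -24.20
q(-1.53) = -0.29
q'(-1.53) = -7.24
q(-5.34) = 85.36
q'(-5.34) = -37.72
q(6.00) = 172.00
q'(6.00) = 53.00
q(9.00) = 367.00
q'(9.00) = 77.00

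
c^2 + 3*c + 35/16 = (c + 5/4)*(c + 7/4)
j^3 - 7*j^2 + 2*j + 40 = (j - 5)*(j - 4)*(j + 2)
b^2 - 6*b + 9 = (b - 3)^2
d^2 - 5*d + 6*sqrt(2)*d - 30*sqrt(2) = (d - 5)*(d + 6*sqrt(2))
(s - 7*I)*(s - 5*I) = s^2 - 12*I*s - 35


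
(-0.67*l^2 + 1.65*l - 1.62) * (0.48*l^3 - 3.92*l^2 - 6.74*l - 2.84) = -0.3216*l^5 + 3.4184*l^4 - 2.7298*l^3 - 2.8678*l^2 + 6.2328*l + 4.6008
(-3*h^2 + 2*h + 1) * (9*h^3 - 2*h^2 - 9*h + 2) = -27*h^5 + 24*h^4 + 32*h^3 - 26*h^2 - 5*h + 2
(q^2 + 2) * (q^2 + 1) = q^4 + 3*q^2 + 2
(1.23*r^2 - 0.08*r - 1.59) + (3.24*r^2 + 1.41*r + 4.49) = 4.47*r^2 + 1.33*r + 2.9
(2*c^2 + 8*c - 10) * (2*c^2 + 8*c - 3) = 4*c^4 + 32*c^3 + 38*c^2 - 104*c + 30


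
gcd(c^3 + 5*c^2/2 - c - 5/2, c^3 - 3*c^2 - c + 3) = c^2 - 1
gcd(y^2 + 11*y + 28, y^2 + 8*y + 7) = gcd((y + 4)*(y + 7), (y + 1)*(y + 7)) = y + 7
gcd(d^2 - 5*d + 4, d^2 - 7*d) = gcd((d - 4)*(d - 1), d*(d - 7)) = 1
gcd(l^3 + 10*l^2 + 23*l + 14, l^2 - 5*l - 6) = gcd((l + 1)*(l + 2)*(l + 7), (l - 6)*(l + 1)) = l + 1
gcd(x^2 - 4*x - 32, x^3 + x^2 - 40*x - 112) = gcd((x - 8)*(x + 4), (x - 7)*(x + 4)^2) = x + 4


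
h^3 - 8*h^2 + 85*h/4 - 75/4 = (h - 3)*(h - 5/2)^2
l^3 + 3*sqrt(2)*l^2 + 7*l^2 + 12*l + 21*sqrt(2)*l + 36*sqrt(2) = (l + 3)*(l + 4)*(l + 3*sqrt(2))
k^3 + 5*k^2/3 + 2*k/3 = k*(k + 2/3)*(k + 1)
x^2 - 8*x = x*(x - 8)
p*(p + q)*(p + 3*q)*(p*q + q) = p^4*q + 4*p^3*q^2 + p^3*q + 3*p^2*q^3 + 4*p^2*q^2 + 3*p*q^3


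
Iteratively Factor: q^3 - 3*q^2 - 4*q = (q)*(q^2 - 3*q - 4) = q*(q + 1)*(q - 4)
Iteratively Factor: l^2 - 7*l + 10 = (l - 5)*(l - 2)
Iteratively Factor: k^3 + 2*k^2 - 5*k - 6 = (k + 3)*(k^2 - k - 2) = (k + 1)*(k + 3)*(k - 2)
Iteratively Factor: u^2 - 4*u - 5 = (u + 1)*(u - 5)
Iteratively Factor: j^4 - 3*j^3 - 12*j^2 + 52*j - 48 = (j - 3)*(j^3 - 12*j + 16) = (j - 3)*(j + 4)*(j^2 - 4*j + 4) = (j - 3)*(j - 2)*(j + 4)*(j - 2)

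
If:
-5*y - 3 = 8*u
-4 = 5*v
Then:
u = -5*y/8 - 3/8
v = -4/5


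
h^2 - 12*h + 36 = (h - 6)^2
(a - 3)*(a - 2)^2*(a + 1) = a^4 - 6*a^3 + 9*a^2 + 4*a - 12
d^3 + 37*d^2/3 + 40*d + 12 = (d + 1/3)*(d + 6)^2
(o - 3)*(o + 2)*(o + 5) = o^3 + 4*o^2 - 11*o - 30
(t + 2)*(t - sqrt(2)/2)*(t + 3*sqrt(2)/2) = t^3 + sqrt(2)*t^2 + 2*t^2 - 3*t/2 + 2*sqrt(2)*t - 3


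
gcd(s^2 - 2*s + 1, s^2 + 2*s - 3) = s - 1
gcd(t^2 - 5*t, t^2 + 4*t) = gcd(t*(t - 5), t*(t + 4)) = t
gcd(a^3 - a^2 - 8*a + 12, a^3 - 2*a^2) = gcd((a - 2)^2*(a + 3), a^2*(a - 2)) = a - 2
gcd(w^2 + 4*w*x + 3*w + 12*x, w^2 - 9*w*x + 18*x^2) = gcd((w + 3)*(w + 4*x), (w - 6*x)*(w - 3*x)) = 1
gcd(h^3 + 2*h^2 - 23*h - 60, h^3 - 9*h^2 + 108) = h + 3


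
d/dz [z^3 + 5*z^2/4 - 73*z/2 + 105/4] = 3*z^2 + 5*z/2 - 73/2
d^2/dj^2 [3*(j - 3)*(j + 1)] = 6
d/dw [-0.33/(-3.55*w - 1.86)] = -1.1715/(3.55*w + 1.86)^2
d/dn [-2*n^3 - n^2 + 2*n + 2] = -6*n^2 - 2*n + 2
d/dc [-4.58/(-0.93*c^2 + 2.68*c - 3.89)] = (12.2744 - 8.5188*c)/(0.93*c^2 - 2.68*c + 3.89)^2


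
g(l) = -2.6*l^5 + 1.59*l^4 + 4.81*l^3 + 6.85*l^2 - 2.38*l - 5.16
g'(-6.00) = -17786.86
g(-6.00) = 21495.00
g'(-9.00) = -88886.29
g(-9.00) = 161024.01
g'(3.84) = -2203.50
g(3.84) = -1466.06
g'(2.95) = -657.65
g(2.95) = -289.54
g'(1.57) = 0.33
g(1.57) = 11.46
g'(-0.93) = -17.48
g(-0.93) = 2.11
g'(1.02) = 19.28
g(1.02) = 3.49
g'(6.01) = -14978.79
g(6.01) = -17040.11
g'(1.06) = 19.52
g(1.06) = 4.27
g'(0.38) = 4.99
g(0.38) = -4.80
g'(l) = -13.0*l^4 + 6.36*l^3 + 14.43*l^2 + 13.7*l - 2.38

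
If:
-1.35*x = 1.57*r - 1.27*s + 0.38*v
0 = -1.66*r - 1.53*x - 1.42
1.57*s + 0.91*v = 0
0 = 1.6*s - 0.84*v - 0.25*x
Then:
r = 4.00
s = -0.43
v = 0.75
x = -5.27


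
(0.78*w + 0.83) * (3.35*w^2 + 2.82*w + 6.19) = 2.613*w^3 + 4.9801*w^2 + 7.1688*w + 5.1377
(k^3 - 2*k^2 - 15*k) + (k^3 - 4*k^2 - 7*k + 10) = 2*k^3 - 6*k^2 - 22*k + 10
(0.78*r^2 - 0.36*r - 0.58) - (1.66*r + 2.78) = 0.78*r^2 - 2.02*r - 3.36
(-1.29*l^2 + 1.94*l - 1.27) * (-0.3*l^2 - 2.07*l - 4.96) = 0.387*l^4 + 2.0883*l^3 + 2.7636*l^2 - 6.9935*l + 6.2992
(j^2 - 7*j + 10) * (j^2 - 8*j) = j^4 - 15*j^3 + 66*j^2 - 80*j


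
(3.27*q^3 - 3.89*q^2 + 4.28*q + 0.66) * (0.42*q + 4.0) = 1.3734*q^4 + 11.4462*q^3 - 13.7624*q^2 + 17.3972*q + 2.64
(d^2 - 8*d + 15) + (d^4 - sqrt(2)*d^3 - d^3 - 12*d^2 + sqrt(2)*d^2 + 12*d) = d^4 - sqrt(2)*d^3 - d^3 - 11*d^2 + sqrt(2)*d^2 + 4*d + 15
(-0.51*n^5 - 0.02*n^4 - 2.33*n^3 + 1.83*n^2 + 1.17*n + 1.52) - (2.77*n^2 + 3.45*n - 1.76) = -0.51*n^5 - 0.02*n^4 - 2.33*n^3 - 0.94*n^2 - 2.28*n + 3.28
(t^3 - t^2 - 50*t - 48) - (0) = t^3 - t^2 - 50*t - 48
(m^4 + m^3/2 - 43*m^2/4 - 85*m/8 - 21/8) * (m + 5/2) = m^5 + 3*m^4 - 19*m^3/2 - 75*m^2/2 - 467*m/16 - 105/16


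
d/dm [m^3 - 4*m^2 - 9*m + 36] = 3*m^2 - 8*m - 9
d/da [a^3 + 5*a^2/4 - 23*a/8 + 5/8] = 3*a^2 + 5*a/2 - 23/8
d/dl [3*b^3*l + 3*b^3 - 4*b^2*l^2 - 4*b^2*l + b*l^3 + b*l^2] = b*(3*b^2 - 8*b*l - 4*b + 3*l^2 + 2*l)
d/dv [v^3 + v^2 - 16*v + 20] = 3*v^2 + 2*v - 16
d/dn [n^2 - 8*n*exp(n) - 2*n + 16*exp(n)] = -8*n*exp(n) + 2*n + 8*exp(n) - 2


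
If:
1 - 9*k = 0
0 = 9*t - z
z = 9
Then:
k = 1/9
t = 1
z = 9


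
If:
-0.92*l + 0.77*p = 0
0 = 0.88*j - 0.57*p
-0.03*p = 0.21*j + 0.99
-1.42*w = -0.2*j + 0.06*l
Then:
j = -3.86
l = -4.99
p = -5.96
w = -0.33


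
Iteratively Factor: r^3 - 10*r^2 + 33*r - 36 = (r - 3)*(r^2 - 7*r + 12) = (r - 3)^2*(r - 4)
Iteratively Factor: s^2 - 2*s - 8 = (s - 4)*(s + 2)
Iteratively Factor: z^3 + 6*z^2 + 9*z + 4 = (z + 1)*(z^2 + 5*z + 4) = (z + 1)*(z + 4)*(z + 1)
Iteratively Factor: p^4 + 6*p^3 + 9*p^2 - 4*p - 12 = (p + 2)*(p^3 + 4*p^2 + p - 6) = (p - 1)*(p + 2)*(p^2 + 5*p + 6) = (p - 1)*(p + 2)*(p + 3)*(p + 2)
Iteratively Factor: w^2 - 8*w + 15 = (w - 5)*(w - 3)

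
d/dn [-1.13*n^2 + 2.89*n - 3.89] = 2.89 - 2.26*n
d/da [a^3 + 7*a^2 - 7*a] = 3*a^2 + 14*a - 7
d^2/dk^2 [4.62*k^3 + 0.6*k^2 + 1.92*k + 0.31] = 27.72*k + 1.2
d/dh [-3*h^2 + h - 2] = 1 - 6*h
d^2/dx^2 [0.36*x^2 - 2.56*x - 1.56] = 0.720000000000000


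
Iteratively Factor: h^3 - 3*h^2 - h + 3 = (h - 3)*(h^2 - 1) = (h - 3)*(h + 1)*(h - 1)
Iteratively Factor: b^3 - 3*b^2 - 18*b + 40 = (b - 2)*(b^2 - b - 20) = (b - 5)*(b - 2)*(b + 4)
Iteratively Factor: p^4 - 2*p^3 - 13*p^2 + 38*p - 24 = (p - 1)*(p^3 - p^2 - 14*p + 24) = (p - 1)*(p + 4)*(p^2 - 5*p + 6) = (p - 2)*(p - 1)*(p + 4)*(p - 3)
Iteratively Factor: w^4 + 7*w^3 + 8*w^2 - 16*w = (w + 4)*(w^3 + 3*w^2 - 4*w) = (w + 4)^2*(w^2 - w) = w*(w + 4)^2*(w - 1)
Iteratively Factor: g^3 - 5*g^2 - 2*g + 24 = (g - 4)*(g^2 - g - 6) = (g - 4)*(g + 2)*(g - 3)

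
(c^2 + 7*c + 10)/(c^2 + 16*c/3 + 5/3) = 3*(c + 2)/(3*c + 1)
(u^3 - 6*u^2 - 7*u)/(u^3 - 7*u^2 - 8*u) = (u - 7)/(u - 8)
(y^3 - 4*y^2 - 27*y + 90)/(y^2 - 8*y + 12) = (y^2 + 2*y - 15)/(y - 2)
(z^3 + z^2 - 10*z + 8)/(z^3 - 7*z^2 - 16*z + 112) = (z^2 - 3*z + 2)/(z^2 - 11*z + 28)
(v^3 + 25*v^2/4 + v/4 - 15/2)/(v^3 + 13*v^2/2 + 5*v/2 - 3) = (4*v^2 + v - 5)/(2*(2*v^2 + v - 1))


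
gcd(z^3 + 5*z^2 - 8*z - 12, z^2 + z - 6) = z - 2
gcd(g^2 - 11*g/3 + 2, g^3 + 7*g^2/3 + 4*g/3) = 1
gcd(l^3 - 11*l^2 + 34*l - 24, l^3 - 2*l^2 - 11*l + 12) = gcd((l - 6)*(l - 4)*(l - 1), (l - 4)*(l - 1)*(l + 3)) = l^2 - 5*l + 4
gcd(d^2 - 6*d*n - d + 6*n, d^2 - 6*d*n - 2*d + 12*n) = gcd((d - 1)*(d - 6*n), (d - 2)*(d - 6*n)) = d - 6*n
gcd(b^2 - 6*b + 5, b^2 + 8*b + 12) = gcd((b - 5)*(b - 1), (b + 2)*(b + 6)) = 1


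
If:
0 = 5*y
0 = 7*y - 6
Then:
No Solution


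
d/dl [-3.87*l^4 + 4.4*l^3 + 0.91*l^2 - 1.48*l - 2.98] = -15.48*l^3 + 13.2*l^2 + 1.82*l - 1.48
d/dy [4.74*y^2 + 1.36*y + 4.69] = 9.48*y + 1.36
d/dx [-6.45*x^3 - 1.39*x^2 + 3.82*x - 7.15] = -19.35*x^2 - 2.78*x + 3.82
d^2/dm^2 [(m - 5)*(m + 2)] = 2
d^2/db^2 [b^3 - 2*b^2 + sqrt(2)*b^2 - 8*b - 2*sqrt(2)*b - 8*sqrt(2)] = 6*b - 4 + 2*sqrt(2)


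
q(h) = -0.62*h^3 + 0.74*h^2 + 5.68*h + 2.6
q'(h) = -1.86*h^2 + 1.48*h + 5.68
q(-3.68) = 22.62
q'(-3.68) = -24.96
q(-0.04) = 2.37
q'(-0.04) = 5.62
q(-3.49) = 18.15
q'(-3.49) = -22.14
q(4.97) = -27.01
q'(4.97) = -32.91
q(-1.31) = -2.18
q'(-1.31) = 0.55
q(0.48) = 5.43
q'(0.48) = 5.96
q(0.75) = 7.01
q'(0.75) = 5.74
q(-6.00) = 129.08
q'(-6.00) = -70.16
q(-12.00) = 1112.36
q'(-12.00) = -279.92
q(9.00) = -338.32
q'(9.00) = -131.66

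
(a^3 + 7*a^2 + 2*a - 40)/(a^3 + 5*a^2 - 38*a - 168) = (a^2 + 3*a - 10)/(a^2 + a - 42)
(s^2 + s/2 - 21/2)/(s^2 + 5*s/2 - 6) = (2*s^2 + s - 21)/(2*s^2 + 5*s - 12)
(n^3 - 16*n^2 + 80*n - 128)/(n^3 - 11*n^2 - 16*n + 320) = (n^2 - 8*n + 16)/(n^2 - 3*n - 40)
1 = 1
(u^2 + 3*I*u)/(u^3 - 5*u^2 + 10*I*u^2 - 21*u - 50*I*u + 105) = u/(u^2 + u*(-5 + 7*I) - 35*I)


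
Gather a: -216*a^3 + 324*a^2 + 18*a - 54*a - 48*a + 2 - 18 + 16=-216*a^3 + 324*a^2 - 84*a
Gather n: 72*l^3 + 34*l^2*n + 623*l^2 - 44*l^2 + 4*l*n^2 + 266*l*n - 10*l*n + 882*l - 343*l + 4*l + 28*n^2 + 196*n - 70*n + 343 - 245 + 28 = 72*l^3 + 579*l^2 + 543*l + n^2*(4*l + 28) + n*(34*l^2 + 256*l + 126) + 126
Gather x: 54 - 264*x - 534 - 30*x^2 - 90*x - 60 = -30*x^2 - 354*x - 540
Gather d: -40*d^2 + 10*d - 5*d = -40*d^2 + 5*d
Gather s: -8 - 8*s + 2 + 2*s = -6*s - 6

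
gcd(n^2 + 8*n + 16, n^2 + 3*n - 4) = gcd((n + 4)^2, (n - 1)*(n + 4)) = n + 4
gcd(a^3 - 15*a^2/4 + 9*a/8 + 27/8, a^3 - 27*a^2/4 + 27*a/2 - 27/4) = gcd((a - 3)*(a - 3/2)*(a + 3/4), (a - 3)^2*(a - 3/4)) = a - 3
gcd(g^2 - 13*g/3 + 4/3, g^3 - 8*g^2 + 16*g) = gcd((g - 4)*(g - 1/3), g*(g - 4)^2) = g - 4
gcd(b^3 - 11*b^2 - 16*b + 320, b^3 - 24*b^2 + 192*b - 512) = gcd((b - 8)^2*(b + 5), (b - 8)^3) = b^2 - 16*b + 64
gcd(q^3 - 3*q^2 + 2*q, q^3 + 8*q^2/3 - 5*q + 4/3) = q - 1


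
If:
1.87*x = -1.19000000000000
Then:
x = -0.64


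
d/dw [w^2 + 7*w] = 2*w + 7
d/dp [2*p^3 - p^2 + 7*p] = 6*p^2 - 2*p + 7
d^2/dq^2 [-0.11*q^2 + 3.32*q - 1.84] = -0.220000000000000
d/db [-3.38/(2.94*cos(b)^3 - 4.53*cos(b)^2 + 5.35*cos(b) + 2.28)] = (-29.8116*cos(b)^2 + 30.6228*cos(b) - 18.083)*sin(b)/(2.94*cos(b)^3 - 4.53*cos(b)^2 + 5.35*cos(b) + 2.28)^2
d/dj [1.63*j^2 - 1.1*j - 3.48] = 3.26*j - 1.1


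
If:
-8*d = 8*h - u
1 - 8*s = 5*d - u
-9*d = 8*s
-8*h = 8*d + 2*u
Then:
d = -1/4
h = 1/4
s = 9/32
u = 0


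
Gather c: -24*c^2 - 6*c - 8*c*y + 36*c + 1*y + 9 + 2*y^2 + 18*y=-24*c^2 + c*(30 - 8*y) + 2*y^2 + 19*y + 9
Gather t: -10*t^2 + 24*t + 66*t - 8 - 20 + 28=-10*t^2 + 90*t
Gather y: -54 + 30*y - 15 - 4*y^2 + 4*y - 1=-4*y^2 + 34*y - 70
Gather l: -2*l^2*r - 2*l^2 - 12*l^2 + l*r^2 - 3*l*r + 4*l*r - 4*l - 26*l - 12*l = l^2*(-2*r - 14) + l*(r^2 + r - 42)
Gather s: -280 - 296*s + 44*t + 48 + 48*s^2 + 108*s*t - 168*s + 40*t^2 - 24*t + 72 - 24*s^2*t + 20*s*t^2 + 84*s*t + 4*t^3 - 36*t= s^2*(48 - 24*t) + s*(20*t^2 + 192*t - 464) + 4*t^3 + 40*t^2 - 16*t - 160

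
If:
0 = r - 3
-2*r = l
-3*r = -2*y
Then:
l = -6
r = 3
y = 9/2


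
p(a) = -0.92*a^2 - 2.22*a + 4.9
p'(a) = -1.84*a - 2.22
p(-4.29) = -2.51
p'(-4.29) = 5.67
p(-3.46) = 1.57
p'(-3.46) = 4.15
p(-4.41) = -3.20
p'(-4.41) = 5.89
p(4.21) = -20.75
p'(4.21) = -9.97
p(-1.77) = 5.95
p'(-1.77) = 1.04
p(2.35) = -5.40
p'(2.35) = -6.54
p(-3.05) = 3.11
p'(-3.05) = 3.39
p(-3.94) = -0.63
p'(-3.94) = 5.03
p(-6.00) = -14.90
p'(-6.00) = 8.82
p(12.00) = -154.22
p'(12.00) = -24.30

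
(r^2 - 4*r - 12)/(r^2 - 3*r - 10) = (r - 6)/(r - 5)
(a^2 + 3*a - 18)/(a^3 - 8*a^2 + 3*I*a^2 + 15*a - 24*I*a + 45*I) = (a + 6)/(a^2 + a*(-5 + 3*I) - 15*I)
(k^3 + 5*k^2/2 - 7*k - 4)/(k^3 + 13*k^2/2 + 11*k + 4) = (k - 2)/(k + 2)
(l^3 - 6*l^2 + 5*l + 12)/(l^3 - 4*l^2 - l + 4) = (l - 3)/(l - 1)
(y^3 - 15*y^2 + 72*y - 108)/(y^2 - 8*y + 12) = (y^2 - 9*y + 18)/(y - 2)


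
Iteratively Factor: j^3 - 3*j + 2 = (j + 2)*(j^2 - 2*j + 1) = (j - 1)*(j + 2)*(j - 1)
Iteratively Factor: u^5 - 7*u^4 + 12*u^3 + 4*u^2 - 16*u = (u + 1)*(u^4 - 8*u^3 + 20*u^2 - 16*u) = u*(u + 1)*(u^3 - 8*u^2 + 20*u - 16) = u*(u - 4)*(u + 1)*(u^2 - 4*u + 4) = u*(u - 4)*(u - 2)*(u + 1)*(u - 2)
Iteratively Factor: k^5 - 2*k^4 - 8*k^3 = (k - 4)*(k^4 + 2*k^3) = k*(k - 4)*(k^3 + 2*k^2) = k^2*(k - 4)*(k^2 + 2*k) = k^3*(k - 4)*(k + 2)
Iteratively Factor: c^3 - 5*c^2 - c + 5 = (c - 1)*(c^2 - 4*c - 5) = (c - 5)*(c - 1)*(c + 1)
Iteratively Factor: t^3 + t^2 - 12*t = (t - 3)*(t^2 + 4*t) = (t - 3)*(t + 4)*(t)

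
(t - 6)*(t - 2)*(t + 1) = t^3 - 7*t^2 + 4*t + 12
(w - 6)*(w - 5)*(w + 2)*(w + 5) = w^4 - 4*w^3 - 37*w^2 + 100*w + 300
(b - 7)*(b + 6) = b^2 - b - 42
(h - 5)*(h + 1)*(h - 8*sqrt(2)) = h^3 - 8*sqrt(2)*h^2 - 4*h^2 - 5*h + 32*sqrt(2)*h + 40*sqrt(2)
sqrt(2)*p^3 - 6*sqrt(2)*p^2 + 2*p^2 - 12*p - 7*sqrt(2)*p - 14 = (p - 7)*(p + sqrt(2))*(sqrt(2)*p + sqrt(2))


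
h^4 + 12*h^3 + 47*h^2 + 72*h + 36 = (h + 1)*(h + 2)*(h + 3)*(h + 6)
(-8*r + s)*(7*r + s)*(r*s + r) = -56*r^3*s - 56*r^3 - r^2*s^2 - r^2*s + r*s^3 + r*s^2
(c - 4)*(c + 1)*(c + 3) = c^3 - 13*c - 12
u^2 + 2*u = u*(u + 2)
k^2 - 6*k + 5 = (k - 5)*(k - 1)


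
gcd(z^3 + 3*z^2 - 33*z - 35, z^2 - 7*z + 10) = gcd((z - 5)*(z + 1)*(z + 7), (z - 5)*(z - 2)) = z - 5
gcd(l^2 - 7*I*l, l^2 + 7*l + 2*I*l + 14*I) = 1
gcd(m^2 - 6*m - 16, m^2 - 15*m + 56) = m - 8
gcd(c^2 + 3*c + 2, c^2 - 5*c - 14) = c + 2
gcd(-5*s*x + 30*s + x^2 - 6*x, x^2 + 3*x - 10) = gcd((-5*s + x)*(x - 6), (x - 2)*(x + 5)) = 1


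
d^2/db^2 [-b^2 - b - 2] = -2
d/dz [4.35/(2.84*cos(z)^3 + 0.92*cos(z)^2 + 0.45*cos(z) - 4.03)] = (37.062*cos(z)^2 + 8.004*cos(z) + 1.9575)*sin(z)/(2.84*cos(z)^3 + 0.92*cos(z)^2 + 0.45*cos(z) - 4.03)^2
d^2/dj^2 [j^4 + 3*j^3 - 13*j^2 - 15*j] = 12*j^2 + 18*j - 26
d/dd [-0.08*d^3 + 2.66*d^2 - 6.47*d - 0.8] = -0.24*d^2 + 5.32*d - 6.47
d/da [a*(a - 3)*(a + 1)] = 3*a^2 - 4*a - 3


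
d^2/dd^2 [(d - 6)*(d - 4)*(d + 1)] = 6*d - 18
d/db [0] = 0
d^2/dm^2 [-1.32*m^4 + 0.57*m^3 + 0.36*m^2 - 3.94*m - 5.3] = -15.84*m^2 + 3.42*m + 0.72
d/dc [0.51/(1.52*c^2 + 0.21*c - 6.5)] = (-1.5504*c - 0.1071)/(1.52*c^2 + 0.21*c - 6.5)^2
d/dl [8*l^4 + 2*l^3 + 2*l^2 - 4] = 2*l*(16*l^2 + 3*l + 2)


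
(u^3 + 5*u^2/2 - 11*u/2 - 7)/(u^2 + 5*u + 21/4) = 2*(u^2 - u - 2)/(2*u + 3)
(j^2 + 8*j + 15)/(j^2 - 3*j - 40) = (j + 3)/(j - 8)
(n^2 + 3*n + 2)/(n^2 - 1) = (n + 2)/(n - 1)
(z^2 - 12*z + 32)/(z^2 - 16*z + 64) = (z - 4)/(z - 8)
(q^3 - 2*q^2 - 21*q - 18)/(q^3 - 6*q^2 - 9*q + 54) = (q + 1)/(q - 3)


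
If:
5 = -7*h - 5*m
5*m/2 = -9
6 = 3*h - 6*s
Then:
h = 13/7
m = -18/5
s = -1/14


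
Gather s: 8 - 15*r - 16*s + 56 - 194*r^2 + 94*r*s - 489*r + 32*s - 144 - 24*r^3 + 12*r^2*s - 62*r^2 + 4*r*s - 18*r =-24*r^3 - 256*r^2 - 522*r + s*(12*r^2 + 98*r + 16) - 80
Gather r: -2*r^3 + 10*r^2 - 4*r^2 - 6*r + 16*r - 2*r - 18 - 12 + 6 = -2*r^3 + 6*r^2 + 8*r - 24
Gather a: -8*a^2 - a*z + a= -8*a^2 + a*(1 - z)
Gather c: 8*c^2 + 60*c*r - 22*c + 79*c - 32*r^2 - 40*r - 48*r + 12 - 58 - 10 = 8*c^2 + c*(60*r + 57) - 32*r^2 - 88*r - 56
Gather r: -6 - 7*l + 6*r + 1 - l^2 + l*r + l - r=-l^2 - 6*l + r*(l + 5) - 5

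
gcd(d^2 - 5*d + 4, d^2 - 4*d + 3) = d - 1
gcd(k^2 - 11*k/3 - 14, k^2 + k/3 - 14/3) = k + 7/3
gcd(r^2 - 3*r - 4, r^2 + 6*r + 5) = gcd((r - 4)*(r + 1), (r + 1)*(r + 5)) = r + 1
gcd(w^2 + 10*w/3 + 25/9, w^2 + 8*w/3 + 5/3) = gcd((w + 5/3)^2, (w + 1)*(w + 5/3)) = w + 5/3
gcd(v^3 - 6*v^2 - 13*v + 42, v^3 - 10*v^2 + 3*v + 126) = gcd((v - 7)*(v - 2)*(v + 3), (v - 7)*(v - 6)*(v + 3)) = v^2 - 4*v - 21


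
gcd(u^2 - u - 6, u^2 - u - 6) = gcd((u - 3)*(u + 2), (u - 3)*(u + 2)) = u^2 - u - 6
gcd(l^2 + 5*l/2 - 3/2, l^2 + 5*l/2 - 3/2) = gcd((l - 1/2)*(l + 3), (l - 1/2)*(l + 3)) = l^2 + 5*l/2 - 3/2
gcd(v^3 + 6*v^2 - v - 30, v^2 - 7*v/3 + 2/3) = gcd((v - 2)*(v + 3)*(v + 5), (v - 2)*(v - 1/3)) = v - 2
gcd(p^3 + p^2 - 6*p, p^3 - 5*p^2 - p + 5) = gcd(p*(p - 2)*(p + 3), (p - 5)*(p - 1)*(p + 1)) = 1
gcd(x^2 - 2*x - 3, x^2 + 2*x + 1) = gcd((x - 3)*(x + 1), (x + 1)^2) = x + 1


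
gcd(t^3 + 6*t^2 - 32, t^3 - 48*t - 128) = t^2 + 8*t + 16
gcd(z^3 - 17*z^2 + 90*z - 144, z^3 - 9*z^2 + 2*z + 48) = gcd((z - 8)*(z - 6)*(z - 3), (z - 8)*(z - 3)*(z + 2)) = z^2 - 11*z + 24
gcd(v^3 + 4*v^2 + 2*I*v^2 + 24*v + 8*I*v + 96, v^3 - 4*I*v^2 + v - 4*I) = v - 4*I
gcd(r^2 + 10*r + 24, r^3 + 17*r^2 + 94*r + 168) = r^2 + 10*r + 24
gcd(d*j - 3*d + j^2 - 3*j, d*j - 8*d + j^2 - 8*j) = d + j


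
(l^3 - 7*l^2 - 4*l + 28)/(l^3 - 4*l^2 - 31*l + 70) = (l + 2)/(l + 5)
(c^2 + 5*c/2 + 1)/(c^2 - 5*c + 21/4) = 2*(2*c^2 + 5*c + 2)/(4*c^2 - 20*c + 21)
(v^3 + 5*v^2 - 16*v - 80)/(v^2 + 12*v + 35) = (v^2 - 16)/(v + 7)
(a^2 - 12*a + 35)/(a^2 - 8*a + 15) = (a - 7)/(a - 3)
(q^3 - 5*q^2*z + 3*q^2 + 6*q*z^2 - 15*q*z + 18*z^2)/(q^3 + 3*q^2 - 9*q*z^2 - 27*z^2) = (q - 2*z)/(q + 3*z)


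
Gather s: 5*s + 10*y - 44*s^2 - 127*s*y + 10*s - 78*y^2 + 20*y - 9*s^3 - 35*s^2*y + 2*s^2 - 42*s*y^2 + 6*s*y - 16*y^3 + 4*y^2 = -9*s^3 + s^2*(-35*y - 42) + s*(-42*y^2 - 121*y + 15) - 16*y^3 - 74*y^2 + 30*y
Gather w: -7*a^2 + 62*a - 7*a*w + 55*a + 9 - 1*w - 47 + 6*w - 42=-7*a^2 + 117*a + w*(5 - 7*a) - 80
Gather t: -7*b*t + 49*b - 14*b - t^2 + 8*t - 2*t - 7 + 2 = 35*b - t^2 + t*(6 - 7*b) - 5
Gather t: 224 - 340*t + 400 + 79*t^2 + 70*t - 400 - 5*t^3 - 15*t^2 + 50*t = -5*t^3 + 64*t^2 - 220*t + 224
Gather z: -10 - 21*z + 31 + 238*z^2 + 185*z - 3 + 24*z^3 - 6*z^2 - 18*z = 24*z^3 + 232*z^2 + 146*z + 18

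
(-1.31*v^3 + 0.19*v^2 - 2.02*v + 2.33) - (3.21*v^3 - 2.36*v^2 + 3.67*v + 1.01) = -4.52*v^3 + 2.55*v^2 - 5.69*v + 1.32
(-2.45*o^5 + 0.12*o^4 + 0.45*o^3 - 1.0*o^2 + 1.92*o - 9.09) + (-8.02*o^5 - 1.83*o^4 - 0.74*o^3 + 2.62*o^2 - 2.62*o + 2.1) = -10.47*o^5 - 1.71*o^4 - 0.29*o^3 + 1.62*o^2 - 0.7*o - 6.99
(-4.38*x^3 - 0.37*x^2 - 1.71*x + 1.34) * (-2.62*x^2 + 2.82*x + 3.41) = 11.4756*x^5 - 11.3822*x^4 - 11.499*x^3 - 9.5947*x^2 - 2.0523*x + 4.5694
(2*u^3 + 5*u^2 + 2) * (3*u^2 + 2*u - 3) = 6*u^5 + 19*u^4 + 4*u^3 - 9*u^2 + 4*u - 6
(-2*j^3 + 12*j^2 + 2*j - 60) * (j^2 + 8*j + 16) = -2*j^5 - 4*j^4 + 66*j^3 + 148*j^2 - 448*j - 960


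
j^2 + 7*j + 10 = (j + 2)*(j + 5)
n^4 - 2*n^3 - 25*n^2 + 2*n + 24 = (n - 6)*(n - 1)*(n + 1)*(n + 4)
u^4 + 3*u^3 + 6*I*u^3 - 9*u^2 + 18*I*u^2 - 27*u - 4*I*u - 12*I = (u + 3)*(u + I)^2*(u + 4*I)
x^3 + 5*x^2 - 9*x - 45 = (x - 3)*(x + 3)*(x + 5)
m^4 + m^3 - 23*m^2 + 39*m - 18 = (m - 3)*(m - 1)^2*(m + 6)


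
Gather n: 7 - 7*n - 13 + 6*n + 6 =-n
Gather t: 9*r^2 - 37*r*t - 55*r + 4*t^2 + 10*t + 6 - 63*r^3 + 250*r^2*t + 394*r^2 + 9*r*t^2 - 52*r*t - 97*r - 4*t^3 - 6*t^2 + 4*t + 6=-63*r^3 + 403*r^2 - 152*r - 4*t^3 + t^2*(9*r - 2) + t*(250*r^2 - 89*r + 14) + 12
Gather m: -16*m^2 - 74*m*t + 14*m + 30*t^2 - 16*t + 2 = -16*m^2 + m*(14 - 74*t) + 30*t^2 - 16*t + 2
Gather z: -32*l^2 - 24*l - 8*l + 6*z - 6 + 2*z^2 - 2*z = -32*l^2 - 32*l + 2*z^2 + 4*z - 6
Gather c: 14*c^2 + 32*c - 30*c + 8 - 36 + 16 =14*c^2 + 2*c - 12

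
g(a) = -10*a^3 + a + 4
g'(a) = 1 - 30*a^2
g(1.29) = -16.18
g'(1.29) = -48.92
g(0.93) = -3.11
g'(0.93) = -24.95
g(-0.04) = 3.96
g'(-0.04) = 0.95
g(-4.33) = 811.50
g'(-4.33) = -561.47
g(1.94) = -67.07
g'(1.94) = -111.91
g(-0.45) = 4.46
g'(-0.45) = -5.08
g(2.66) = -181.55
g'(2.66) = -211.27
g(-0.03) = 3.97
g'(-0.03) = 0.97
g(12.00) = -17264.00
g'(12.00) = -4319.00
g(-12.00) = 17272.00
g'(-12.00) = -4319.00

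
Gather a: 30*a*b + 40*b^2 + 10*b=30*a*b + 40*b^2 + 10*b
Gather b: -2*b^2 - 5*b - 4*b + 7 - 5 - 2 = -2*b^2 - 9*b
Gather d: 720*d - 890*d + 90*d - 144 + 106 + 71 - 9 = 24 - 80*d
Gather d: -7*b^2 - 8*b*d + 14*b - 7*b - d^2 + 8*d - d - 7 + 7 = -7*b^2 + 7*b - d^2 + d*(7 - 8*b)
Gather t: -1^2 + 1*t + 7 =t + 6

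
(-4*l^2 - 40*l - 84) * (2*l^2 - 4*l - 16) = -8*l^4 - 64*l^3 + 56*l^2 + 976*l + 1344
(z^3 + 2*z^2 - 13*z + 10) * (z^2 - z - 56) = z^5 + z^4 - 71*z^3 - 89*z^2 + 718*z - 560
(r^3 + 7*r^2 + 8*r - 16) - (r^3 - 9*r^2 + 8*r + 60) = 16*r^2 - 76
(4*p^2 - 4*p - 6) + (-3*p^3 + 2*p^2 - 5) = -3*p^3 + 6*p^2 - 4*p - 11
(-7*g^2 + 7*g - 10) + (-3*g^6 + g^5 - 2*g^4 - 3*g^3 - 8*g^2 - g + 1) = -3*g^6 + g^5 - 2*g^4 - 3*g^3 - 15*g^2 + 6*g - 9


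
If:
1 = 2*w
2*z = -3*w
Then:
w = 1/2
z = -3/4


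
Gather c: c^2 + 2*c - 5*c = c^2 - 3*c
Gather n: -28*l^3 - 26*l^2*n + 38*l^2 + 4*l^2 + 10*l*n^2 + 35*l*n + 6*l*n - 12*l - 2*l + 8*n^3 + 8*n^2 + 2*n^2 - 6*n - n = -28*l^3 + 42*l^2 - 14*l + 8*n^3 + n^2*(10*l + 10) + n*(-26*l^2 + 41*l - 7)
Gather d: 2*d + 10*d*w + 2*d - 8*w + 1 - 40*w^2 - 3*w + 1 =d*(10*w + 4) - 40*w^2 - 11*w + 2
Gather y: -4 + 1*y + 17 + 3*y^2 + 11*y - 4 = 3*y^2 + 12*y + 9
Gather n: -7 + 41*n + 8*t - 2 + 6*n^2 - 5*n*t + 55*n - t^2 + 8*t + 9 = 6*n^2 + n*(96 - 5*t) - t^2 + 16*t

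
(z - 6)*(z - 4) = z^2 - 10*z + 24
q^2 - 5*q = q*(q - 5)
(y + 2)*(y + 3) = y^2 + 5*y + 6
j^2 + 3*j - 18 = (j - 3)*(j + 6)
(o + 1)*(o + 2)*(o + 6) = o^3 + 9*o^2 + 20*o + 12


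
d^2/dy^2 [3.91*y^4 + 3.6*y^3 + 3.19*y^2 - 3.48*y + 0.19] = 46.92*y^2 + 21.6*y + 6.38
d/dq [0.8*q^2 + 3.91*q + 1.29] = 1.6*q + 3.91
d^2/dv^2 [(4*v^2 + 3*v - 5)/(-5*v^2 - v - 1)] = 2*(-55*v^3 + 435*v^2 + 120*v - 21)/(125*v^6 + 75*v^5 + 90*v^4 + 31*v^3 + 18*v^2 + 3*v + 1)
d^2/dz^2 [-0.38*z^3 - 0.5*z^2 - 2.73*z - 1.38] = -2.28*z - 1.0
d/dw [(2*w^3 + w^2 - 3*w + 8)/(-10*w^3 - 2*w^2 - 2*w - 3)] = (6*w^4 - 68*w^3 + 214*w^2 + 26*w + 25)/(100*w^6 + 40*w^5 + 44*w^4 + 68*w^3 + 16*w^2 + 12*w + 9)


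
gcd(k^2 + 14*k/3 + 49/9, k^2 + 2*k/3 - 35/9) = k + 7/3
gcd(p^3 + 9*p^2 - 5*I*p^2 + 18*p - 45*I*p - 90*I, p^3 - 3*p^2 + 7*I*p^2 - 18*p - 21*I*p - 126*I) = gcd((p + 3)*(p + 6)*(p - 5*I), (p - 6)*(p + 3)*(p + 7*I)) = p + 3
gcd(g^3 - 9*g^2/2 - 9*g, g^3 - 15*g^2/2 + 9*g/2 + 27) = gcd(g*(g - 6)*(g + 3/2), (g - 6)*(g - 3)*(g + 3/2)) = g^2 - 9*g/2 - 9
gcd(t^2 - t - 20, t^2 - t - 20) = t^2 - t - 20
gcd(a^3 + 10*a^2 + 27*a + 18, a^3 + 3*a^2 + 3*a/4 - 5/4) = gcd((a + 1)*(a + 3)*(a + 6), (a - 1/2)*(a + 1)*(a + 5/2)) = a + 1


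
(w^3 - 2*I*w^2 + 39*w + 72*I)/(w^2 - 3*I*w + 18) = (w^2 - 5*I*w + 24)/(w - 6*I)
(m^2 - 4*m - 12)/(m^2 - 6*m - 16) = (m - 6)/(m - 8)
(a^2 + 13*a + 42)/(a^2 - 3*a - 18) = (a^2 + 13*a + 42)/(a^2 - 3*a - 18)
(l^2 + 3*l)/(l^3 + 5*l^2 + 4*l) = (l + 3)/(l^2 + 5*l + 4)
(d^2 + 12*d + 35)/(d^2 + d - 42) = (d + 5)/(d - 6)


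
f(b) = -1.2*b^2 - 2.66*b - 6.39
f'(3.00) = -9.86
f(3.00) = -25.17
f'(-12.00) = 26.14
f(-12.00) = -147.27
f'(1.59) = -6.48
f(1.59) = -13.65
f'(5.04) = -14.76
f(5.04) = -50.28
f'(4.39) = -13.20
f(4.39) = -41.19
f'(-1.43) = 0.77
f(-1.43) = -5.04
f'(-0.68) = -1.03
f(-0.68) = -5.14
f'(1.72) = -6.79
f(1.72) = -14.52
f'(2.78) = -9.33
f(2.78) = -23.06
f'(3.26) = -10.48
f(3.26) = -27.81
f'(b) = -2.4*b - 2.66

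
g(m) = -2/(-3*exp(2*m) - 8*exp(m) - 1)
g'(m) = -2*(6*exp(2*m) + 8*exp(m))/(-3*exp(2*m) - 8*exp(m) - 1)^2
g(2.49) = 0.00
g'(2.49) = -0.01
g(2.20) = 0.01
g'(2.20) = -0.01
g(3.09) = 0.00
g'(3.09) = -0.00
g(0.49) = 0.09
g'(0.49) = -0.12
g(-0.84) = 0.40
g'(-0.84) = -0.36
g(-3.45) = 1.59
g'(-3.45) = -0.33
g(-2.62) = 1.25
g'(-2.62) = -0.48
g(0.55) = 0.08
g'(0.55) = -0.11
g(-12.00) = 2.00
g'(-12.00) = 0.00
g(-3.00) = 1.42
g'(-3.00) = -0.42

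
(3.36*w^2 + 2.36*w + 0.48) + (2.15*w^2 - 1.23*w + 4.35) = 5.51*w^2 + 1.13*w + 4.83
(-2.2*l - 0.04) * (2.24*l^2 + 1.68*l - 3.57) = -4.928*l^3 - 3.7856*l^2 + 7.7868*l + 0.1428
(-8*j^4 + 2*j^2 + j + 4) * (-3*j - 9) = 24*j^5 + 72*j^4 - 6*j^3 - 21*j^2 - 21*j - 36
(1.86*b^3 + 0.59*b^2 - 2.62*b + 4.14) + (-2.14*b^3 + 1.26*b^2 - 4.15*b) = -0.28*b^3 + 1.85*b^2 - 6.77*b + 4.14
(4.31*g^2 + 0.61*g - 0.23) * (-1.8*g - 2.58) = -7.758*g^3 - 12.2178*g^2 - 1.1598*g + 0.5934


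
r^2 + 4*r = r*(r + 4)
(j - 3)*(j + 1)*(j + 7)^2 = j^4 + 12*j^3 + 18*j^2 - 140*j - 147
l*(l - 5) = l^2 - 5*l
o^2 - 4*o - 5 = (o - 5)*(o + 1)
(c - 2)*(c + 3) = c^2 + c - 6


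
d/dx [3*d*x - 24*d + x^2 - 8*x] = 3*d + 2*x - 8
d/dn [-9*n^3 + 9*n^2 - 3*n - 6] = -27*n^2 + 18*n - 3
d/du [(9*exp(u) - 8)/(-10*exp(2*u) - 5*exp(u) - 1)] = (90*exp(2*u) - 160*exp(u) - 49)*exp(u)/(100*exp(4*u) + 100*exp(3*u) + 45*exp(2*u) + 10*exp(u) + 1)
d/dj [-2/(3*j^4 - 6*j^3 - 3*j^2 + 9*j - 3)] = 2*(4*j^3 - 6*j^2 - 2*j + 3)/(3*(-j^4 + 2*j^3 + j^2 - 3*j + 1)^2)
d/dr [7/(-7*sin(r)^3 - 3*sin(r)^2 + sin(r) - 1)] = 7*(21*sin(r)^2 + 6*sin(r) - 1)*cos(r)/(7*sin(r)^3 + 3*sin(r)^2 - sin(r) + 1)^2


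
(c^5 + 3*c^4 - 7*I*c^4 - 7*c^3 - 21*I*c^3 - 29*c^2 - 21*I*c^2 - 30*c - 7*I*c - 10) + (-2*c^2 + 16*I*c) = c^5 + 3*c^4 - 7*I*c^4 - 7*c^3 - 21*I*c^3 - 31*c^2 - 21*I*c^2 - 30*c + 9*I*c - 10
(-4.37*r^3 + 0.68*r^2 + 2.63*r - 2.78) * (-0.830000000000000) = 3.6271*r^3 - 0.5644*r^2 - 2.1829*r + 2.3074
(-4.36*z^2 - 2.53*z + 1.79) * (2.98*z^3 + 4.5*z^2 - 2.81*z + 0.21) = -12.9928*z^5 - 27.1594*z^4 + 6.2008*z^3 + 14.2487*z^2 - 5.5612*z + 0.3759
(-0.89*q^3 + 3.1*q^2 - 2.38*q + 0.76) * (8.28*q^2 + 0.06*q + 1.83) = -7.3692*q^5 + 25.6146*q^4 - 21.1491*q^3 + 11.823*q^2 - 4.3098*q + 1.3908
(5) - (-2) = 7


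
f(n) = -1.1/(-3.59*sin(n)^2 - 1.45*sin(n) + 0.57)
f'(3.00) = 31.06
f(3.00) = -3.74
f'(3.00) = 31.06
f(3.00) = -3.74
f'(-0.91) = 10.42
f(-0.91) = 2.10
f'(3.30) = 0.69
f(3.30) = -1.55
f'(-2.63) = -11.26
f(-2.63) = -2.62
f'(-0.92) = 9.43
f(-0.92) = 2.00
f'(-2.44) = -25043.59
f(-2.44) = -106.43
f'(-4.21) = 0.34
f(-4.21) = 0.32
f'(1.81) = 0.12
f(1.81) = 0.26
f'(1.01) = -0.42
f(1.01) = 0.34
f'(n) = -1.1*(7.18*sin(n)*cos(n) + 1.45*cos(n))/(-3.59*sin(n)^2 - 1.45*sin(n) + 0.57)^2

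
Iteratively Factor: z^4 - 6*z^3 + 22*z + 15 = (z + 1)*(z^3 - 7*z^2 + 7*z + 15) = (z + 1)^2*(z^2 - 8*z + 15) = (z - 3)*(z + 1)^2*(z - 5)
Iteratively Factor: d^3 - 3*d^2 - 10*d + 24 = (d - 4)*(d^2 + d - 6) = (d - 4)*(d - 2)*(d + 3)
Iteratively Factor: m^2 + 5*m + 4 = (m + 1)*(m + 4)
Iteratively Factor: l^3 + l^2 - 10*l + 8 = (l + 4)*(l^2 - 3*l + 2) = (l - 2)*(l + 4)*(l - 1)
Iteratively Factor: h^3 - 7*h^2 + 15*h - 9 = (h - 3)*(h^2 - 4*h + 3) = (h - 3)^2*(h - 1)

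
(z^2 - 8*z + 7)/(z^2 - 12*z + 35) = (z - 1)/(z - 5)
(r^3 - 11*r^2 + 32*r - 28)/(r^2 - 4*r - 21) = (r^2 - 4*r + 4)/(r + 3)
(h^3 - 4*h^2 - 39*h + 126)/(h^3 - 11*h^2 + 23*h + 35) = (h^2 + 3*h - 18)/(h^2 - 4*h - 5)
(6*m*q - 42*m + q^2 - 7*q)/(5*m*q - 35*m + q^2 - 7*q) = (6*m + q)/(5*m + q)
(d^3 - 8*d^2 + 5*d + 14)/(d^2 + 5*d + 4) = (d^2 - 9*d + 14)/(d + 4)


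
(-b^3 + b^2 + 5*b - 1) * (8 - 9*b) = 9*b^4 - 17*b^3 - 37*b^2 + 49*b - 8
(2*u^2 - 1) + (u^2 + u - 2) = 3*u^2 + u - 3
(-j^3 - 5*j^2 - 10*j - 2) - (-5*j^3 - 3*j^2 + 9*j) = 4*j^3 - 2*j^2 - 19*j - 2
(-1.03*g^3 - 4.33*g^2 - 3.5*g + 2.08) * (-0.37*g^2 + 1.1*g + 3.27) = 0.3811*g^5 + 0.4691*g^4 - 6.8361*g^3 - 18.7787*g^2 - 9.157*g + 6.8016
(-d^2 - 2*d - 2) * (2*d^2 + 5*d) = -2*d^4 - 9*d^3 - 14*d^2 - 10*d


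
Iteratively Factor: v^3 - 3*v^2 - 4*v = (v + 1)*(v^2 - 4*v) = (v - 4)*(v + 1)*(v)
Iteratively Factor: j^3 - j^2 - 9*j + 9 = (j + 3)*(j^2 - 4*j + 3) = (j - 1)*(j + 3)*(j - 3)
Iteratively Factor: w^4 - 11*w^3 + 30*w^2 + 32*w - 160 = (w + 2)*(w^3 - 13*w^2 + 56*w - 80) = (w - 4)*(w + 2)*(w^2 - 9*w + 20) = (w - 4)^2*(w + 2)*(w - 5)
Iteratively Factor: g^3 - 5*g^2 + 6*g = (g - 3)*(g^2 - 2*g) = g*(g - 3)*(g - 2)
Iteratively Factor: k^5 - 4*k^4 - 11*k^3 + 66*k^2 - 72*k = (k - 2)*(k^4 - 2*k^3 - 15*k^2 + 36*k) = (k - 3)*(k - 2)*(k^3 + k^2 - 12*k) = (k - 3)*(k - 2)*(k + 4)*(k^2 - 3*k) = k*(k - 3)*(k - 2)*(k + 4)*(k - 3)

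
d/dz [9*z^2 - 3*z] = 18*z - 3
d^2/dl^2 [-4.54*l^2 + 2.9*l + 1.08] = -9.08000000000000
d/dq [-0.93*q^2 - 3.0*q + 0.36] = -1.86*q - 3.0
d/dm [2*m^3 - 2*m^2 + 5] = 2*m*(3*m - 2)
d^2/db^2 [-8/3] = 0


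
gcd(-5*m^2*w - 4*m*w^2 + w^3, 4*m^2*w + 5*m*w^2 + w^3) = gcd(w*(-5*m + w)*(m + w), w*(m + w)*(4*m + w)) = m*w + w^2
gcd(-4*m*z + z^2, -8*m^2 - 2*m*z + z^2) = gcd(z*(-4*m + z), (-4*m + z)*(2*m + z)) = -4*m + z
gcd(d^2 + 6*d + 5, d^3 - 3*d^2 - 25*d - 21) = d + 1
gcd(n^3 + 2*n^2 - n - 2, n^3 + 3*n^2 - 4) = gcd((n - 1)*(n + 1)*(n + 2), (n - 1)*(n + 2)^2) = n^2 + n - 2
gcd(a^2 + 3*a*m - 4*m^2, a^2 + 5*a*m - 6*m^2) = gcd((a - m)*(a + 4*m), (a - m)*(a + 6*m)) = a - m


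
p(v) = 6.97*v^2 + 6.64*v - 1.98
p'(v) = 13.94*v + 6.64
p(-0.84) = -2.64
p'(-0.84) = -5.07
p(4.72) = 184.64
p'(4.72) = 72.44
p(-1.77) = 8.10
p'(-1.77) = -18.03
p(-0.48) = -3.56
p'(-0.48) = -0.05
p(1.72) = 30.06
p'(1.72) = 30.62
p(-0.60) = -3.45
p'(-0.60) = -1.72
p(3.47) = 104.99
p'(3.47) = 55.01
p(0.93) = 10.22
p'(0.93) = 19.60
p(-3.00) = 40.83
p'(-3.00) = -35.18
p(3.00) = 80.67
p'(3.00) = 48.46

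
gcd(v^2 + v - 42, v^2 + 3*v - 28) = v + 7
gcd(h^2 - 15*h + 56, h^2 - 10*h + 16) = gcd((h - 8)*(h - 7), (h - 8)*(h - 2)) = h - 8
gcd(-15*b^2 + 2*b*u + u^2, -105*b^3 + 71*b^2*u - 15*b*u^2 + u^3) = -3*b + u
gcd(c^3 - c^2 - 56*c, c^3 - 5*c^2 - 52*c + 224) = c^2 - c - 56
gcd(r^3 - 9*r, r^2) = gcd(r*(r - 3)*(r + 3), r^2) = r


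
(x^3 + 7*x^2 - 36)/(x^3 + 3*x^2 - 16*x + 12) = (x + 3)/(x - 1)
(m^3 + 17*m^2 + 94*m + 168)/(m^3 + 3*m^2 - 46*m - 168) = (m + 7)/(m - 7)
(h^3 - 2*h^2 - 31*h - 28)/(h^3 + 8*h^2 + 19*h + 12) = (h - 7)/(h + 3)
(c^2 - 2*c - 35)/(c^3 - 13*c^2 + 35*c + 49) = (c + 5)/(c^2 - 6*c - 7)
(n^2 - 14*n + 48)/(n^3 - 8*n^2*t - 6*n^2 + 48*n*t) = (8 - n)/(n*(-n + 8*t))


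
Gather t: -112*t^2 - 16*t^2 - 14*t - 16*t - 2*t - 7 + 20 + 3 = -128*t^2 - 32*t + 16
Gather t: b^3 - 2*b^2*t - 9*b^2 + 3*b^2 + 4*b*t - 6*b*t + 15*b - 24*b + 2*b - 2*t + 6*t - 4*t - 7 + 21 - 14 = b^3 - 6*b^2 - 7*b + t*(-2*b^2 - 2*b)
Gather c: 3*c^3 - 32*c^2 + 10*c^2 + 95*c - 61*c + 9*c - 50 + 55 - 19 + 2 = 3*c^3 - 22*c^2 + 43*c - 12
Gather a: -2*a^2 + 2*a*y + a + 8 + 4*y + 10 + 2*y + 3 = -2*a^2 + a*(2*y + 1) + 6*y + 21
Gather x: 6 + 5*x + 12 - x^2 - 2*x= -x^2 + 3*x + 18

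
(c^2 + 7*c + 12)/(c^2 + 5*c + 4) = (c + 3)/(c + 1)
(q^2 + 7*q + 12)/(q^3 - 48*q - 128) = (q + 3)/(q^2 - 4*q - 32)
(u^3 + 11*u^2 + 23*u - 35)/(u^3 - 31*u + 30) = (u^2 + 12*u + 35)/(u^2 + u - 30)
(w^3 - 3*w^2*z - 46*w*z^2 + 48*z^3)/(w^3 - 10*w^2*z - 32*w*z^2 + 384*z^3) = (-w + z)/(-w + 8*z)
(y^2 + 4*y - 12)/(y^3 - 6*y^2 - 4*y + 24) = (y + 6)/(y^2 - 4*y - 12)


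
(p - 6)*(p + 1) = p^2 - 5*p - 6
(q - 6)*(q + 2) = q^2 - 4*q - 12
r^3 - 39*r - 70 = (r - 7)*(r + 2)*(r + 5)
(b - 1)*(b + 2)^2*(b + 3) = b^4 + 6*b^3 + 9*b^2 - 4*b - 12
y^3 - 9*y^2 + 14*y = y*(y - 7)*(y - 2)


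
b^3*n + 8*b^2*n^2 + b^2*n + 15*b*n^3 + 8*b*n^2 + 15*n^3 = (b + 3*n)*(b + 5*n)*(b*n + n)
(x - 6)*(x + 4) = x^2 - 2*x - 24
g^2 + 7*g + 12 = (g + 3)*(g + 4)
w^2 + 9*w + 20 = (w + 4)*(w + 5)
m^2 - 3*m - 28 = (m - 7)*(m + 4)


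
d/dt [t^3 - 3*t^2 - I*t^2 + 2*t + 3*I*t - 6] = 3*t^2 - 6*t - 2*I*t + 2 + 3*I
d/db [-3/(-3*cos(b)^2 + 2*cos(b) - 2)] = 6*(3*cos(b) - 1)*sin(b)/(3*cos(b)^2 - 2*cos(b) + 2)^2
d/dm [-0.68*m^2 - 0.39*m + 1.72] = -1.36*m - 0.39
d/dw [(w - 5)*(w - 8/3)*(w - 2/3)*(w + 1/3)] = 4*w^3 - 24*w^2 + 94*w/3 - 74/27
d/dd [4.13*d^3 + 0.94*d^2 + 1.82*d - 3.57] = 12.39*d^2 + 1.88*d + 1.82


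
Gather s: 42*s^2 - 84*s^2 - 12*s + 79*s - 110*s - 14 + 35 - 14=-42*s^2 - 43*s + 7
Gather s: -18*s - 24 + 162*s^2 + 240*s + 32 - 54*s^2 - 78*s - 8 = 108*s^2 + 144*s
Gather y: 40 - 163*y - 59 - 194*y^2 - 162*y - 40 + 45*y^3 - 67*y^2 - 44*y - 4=45*y^3 - 261*y^2 - 369*y - 63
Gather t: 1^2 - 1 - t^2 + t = -t^2 + t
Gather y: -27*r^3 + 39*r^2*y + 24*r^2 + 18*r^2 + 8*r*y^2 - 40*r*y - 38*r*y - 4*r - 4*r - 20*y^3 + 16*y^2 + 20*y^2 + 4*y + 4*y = -27*r^3 + 42*r^2 - 8*r - 20*y^3 + y^2*(8*r + 36) + y*(39*r^2 - 78*r + 8)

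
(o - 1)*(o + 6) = o^2 + 5*o - 6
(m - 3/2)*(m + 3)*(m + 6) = m^3 + 15*m^2/2 + 9*m/2 - 27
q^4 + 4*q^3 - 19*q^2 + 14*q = q*(q - 2)*(q - 1)*(q + 7)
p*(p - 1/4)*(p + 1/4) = p^3 - p/16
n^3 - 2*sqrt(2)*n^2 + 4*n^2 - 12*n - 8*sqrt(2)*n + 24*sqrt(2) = (n - 2)*(n + 6)*(n - 2*sqrt(2))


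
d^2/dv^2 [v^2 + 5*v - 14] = 2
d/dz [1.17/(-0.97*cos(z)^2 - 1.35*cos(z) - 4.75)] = -(2.2698*cos(z) + 1.5795)*sin(z)/(0.97*cos(z)^2 + 1.35*cos(z) + 4.75)^2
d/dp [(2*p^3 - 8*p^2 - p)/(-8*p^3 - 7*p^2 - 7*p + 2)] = (-78*p^4 - 44*p^3 + 61*p^2 - 32*p - 2)/(64*p^6 + 112*p^5 + 161*p^4 + 66*p^3 + 21*p^2 - 28*p + 4)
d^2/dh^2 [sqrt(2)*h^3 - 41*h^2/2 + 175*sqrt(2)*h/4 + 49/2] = 6*sqrt(2)*h - 41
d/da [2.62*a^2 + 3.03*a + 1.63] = 5.24*a + 3.03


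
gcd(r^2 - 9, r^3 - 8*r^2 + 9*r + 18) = r - 3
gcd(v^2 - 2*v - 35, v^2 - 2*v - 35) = v^2 - 2*v - 35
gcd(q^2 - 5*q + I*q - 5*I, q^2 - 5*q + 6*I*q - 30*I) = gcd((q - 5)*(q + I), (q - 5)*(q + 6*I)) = q - 5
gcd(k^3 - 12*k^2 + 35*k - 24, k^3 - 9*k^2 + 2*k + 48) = k^2 - 11*k + 24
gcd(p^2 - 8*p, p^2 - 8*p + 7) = 1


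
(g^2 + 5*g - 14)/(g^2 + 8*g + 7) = (g - 2)/(g + 1)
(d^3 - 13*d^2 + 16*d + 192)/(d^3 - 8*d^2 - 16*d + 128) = (d^2 - 5*d - 24)/(d^2 - 16)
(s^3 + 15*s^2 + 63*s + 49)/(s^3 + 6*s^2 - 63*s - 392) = (s + 1)/(s - 8)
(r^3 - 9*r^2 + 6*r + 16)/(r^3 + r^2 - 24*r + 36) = (r^2 - 7*r - 8)/(r^2 + 3*r - 18)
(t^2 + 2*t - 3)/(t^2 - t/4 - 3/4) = 4*(t + 3)/(4*t + 3)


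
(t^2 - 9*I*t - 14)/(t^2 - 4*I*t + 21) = (t - 2*I)/(t + 3*I)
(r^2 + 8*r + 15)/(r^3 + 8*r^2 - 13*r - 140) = (r + 3)/(r^2 + 3*r - 28)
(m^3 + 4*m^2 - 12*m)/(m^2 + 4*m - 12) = m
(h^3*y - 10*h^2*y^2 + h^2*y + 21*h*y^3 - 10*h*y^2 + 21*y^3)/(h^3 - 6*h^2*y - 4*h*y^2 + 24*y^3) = y*(h^3 - 10*h^2*y + h^2 + 21*h*y^2 - 10*h*y + 21*y^2)/(h^3 - 6*h^2*y - 4*h*y^2 + 24*y^3)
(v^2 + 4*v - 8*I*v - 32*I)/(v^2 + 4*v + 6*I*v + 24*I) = (v - 8*I)/(v + 6*I)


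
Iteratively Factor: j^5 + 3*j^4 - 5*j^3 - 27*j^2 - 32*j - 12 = (j - 3)*(j^4 + 6*j^3 + 13*j^2 + 12*j + 4) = (j - 3)*(j + 1)*(j^3 + 5*j^2 + 8*j + 4) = (j - 3)*(j + 1)*(j + 2)*(j^2 + 3*j + 2) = (j - 3)*(j + 1)^2*(j + 2)*(j + 2)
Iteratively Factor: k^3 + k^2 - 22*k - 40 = (k + 4)*(k^2 - 3*k - 10) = (k - 5)*(k + 4)*(k + 2)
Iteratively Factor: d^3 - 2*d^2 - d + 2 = (d - 2)*(d^2 - 1) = (d - 2)*(d + 1)*(d - 1)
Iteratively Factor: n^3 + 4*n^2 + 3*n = (n + 3)*(n^2 + n) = (n + 1)*(n + 3)*(n)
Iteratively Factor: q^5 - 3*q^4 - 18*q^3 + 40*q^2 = (q - 2)*(q^4 - q^3 - 20*q^2) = (q - 5)*(q - 2)*(q^3 + 4*q^2) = q*(q - 5)*(q - 2)*(q^2 + 4*q) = q^2*(q - 5)*(q - 2)*(q + 4)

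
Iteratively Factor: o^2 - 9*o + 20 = (o - 5)*(o - 4)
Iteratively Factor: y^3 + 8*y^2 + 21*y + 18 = (y + 3)*(y^2 + 5*y + 6) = (y + 3)^2*(y + 2)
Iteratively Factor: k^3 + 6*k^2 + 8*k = (k + 2)*(k^2 + 4*k) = k*(k + 2)*(k + 4)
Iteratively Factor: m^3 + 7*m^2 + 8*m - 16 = (m + 4)*(m^2 + 3*m - 4) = (m - 1)*(m + 4)*(m + 4)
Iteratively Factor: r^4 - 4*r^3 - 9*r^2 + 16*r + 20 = (r - 5)*(r^3 + r^2 - 4*r - 4) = (r - 5)*(r + 1)*(r^2 - 4) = (r - 5)*(r + 1)*(r + 2)*(r - 2)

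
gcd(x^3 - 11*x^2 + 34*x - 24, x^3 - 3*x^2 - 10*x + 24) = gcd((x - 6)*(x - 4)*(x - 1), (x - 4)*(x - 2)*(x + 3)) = x - 4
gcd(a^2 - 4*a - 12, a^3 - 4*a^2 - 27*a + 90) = a - 6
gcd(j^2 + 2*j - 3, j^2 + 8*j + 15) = j + 3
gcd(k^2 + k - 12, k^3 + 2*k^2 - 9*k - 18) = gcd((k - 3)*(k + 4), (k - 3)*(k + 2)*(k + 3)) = k - 3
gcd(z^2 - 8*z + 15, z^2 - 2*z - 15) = z - 5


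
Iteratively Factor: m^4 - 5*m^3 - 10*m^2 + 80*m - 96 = (m + 4)*(m^3 - 9*m^2 + 26*m - 24) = (m - 4)*(m + 4)*(m^2 - 5*m + 6) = (m - 4)*(m - 2)*(m + 4)*(m - 3)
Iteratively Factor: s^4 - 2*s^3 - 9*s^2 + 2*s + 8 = (s + 2)*(s^3 - 4*s^2 - s + 4) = (s + 1)*(s + 2)*(s^2 - 5*s + 4) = (s - 4)*(s + 1)*(s + 2)*(s - 1)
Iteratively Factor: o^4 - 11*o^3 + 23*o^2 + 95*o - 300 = (o + 3)*(o^3 - 14*o^2 + 65*o - 100) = (o - 5)*(o + 3)*(o^2 - 9*o + 20) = (o - 5)*(o - 4)*(o + 3)*(o - 5)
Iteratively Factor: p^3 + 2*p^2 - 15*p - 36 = (p + 3)*(p^2 - p - 12) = (p + 3)^2*(p - 4)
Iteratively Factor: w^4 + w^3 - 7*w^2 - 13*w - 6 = (w + 1)*(w^3 - 7*w - 6) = (w + 1)^2*(w^2 - w - 6) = (w - 3)*(w + 1)^2*(w + 2)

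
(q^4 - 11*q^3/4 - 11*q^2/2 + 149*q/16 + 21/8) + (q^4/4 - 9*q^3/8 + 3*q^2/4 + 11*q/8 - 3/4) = 5*q^4/4 - 31*q^3/8 - 19*q^2/4 + 171*q/16 + 15/8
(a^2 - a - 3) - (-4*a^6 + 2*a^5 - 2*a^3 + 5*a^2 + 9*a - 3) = 4*a^6 - 2*a^5 + 2*a^3 - 4*a^2 - 10*a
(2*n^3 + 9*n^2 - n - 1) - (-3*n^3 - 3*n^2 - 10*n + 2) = 5*n^3 + 12*n^2 + 9*n - 3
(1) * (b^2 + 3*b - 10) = b^2 + 3*b - 10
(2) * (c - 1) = 2*c - 2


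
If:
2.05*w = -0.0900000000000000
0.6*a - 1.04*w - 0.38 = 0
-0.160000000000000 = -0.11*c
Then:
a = 0.56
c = 1.45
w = -0.04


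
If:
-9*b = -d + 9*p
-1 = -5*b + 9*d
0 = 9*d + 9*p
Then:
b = -10/31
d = -9/31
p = 9/31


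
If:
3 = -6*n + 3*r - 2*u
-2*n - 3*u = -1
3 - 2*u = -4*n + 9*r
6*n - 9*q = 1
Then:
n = -1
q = -7/9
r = -1/3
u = 1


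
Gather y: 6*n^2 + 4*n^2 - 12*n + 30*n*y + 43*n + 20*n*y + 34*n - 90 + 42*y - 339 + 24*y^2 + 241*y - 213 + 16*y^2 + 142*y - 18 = 10*n^2 + 65*n + 40*y^2 + y*(50*n + 425) - 660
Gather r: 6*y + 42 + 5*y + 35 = 11*y + 77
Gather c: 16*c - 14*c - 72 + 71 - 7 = 2*c - 8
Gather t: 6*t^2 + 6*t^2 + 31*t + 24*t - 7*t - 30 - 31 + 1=12*t^2 + 48*t - 60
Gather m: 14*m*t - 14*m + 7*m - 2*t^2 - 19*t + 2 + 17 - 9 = m*(14*t - 7) - 2*t^2 - 19*t + 10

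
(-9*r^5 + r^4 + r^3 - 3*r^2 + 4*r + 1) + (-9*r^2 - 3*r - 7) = -9*r^5 + r^4 + r^3 - 12*r^2 + r - 6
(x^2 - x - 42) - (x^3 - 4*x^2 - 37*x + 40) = -x^3 + 5*x^2 + 36*x - 82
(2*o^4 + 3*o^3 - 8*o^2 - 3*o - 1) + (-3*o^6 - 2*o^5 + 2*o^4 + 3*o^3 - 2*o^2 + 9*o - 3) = -3*o^6 - 2*o^5 + 4*o^4 + 6*o^3 - 10*o^2 + 6*o - 4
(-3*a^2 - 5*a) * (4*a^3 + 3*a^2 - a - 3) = -12*a^5 - 29*a^4 - 12*a^3 + 14*a^2 + 15*a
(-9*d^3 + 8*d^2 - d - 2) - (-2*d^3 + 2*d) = -7*d^3 + 8*d^2 - 3*d - 2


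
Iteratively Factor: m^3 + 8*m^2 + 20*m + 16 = (m + 2)*(m^2 + 6*m + 8) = (m + 2)*(m + 4)*(m + 2)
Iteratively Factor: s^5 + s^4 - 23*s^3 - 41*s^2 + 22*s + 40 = (s - 1)*(s^4 + 2*s^3 - 21*s^2 - 62*s - 40) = (s - 1)*(s + 2)*(s^3 - 21*s - 20) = (s - 1)*(s + 1)*(s + 2)*(s^2 - s - 20) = (s - 1)*(s + 1)*(s + 2)*(s + 4)*(s - 5)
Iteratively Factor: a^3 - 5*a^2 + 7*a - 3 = (a - 1)*(a^2 - 4*a + 3) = (a - 1)^2*(a - 3)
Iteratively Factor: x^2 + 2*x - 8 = (x - 2)*(x + 4)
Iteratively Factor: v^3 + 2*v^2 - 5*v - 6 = (v + 3)*(v^2 - v - 2) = (v - 2)*(v + 3)*(v + 1)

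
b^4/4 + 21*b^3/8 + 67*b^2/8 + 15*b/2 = b*(b/4 + 1)*(b + 3/2)*(b + 5)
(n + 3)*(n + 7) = n^2 + 10*n + 21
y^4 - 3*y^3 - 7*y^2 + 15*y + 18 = (y - 3)^2*(y + 1)*(y + 2)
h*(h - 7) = h^2 - 7*h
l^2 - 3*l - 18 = (l - 6)*(l + 3)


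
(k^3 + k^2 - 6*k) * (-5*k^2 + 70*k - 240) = -5*k^5 + 65*k^4 - 140*k^3 - 660*k^2 + 1440*k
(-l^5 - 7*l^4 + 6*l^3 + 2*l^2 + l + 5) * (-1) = l^5 + 7*l^4 - 6*l^3 - 2*l^2 - l - 5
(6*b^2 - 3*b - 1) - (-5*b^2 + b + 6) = 11*b^2 - 4*b - 7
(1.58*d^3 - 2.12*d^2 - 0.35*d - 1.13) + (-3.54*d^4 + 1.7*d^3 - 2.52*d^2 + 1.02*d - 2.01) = -3.54*d^4 + 3.28*d^3 - 4.64*d^2 + 0.67*d - 3.14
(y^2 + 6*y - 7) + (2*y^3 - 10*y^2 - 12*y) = 2*y^3 - 9*y^2 - 6*y - 7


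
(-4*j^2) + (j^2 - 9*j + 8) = -3*j^2 - 9*j + 8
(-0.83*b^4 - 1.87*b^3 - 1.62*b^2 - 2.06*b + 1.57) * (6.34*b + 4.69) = -5.2622*b^5 - 15.7485*b^4 - 19.0411*b^3 - 20.6582*b^2 + 0.292399999999999*b + 7.3633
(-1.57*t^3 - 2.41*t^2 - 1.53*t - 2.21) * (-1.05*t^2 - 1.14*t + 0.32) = 1.6485*t^5 + 4.3203*t^4 + 3.8515*t^3 + 3.2935*t^2 + 2.0298*t - 0.7072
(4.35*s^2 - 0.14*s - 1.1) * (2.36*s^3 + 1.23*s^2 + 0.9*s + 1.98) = 10.266*s^5 + 5.0201*s^4 + 1.1468*s^3 + 7.134*s^2 - 1.2672*s - 2.178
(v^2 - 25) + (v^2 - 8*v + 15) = 2*v^2 - 8*v - 10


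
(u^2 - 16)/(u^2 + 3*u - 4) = (u - 4)/(u - 1)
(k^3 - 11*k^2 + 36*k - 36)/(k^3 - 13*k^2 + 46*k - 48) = (k - 6)/(k - 8)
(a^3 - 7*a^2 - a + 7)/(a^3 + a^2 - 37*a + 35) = (a^2 - 6*a - 7)/(a^2 + 2*a - 35)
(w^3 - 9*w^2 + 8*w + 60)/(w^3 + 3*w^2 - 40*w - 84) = (w - 5)/(w + 7)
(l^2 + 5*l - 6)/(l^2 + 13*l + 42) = (l - 1)/(l + 7)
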